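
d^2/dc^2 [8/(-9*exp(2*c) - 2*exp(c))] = 16*(-4*(9*exp(c) + 1)^2 + (9*exp(c) + 2)*(18*exp(c) + 1))*exp(-c)/(9*exp(c) + 2)^3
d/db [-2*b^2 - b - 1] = -4*b - 1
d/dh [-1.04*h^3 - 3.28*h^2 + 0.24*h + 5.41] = -3.12*h^2 - 6.56*h + 0.24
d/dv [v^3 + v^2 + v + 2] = 3*v^2 + 2*v + 1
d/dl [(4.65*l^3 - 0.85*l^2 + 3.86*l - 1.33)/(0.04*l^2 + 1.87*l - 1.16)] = (0.186*l^4 + 17.391*l^3 - 17.9259*l^2 + 2.0784*l - 1.9905)/(0.0016*l^4 + 0.1496*l^3 + 3.4041*l^2 - 4.3384*l + 1.3456)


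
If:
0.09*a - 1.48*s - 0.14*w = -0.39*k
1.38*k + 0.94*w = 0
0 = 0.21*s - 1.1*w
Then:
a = 90.6448125143777*w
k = -0.681159420289855*w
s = 5.23809523809524*w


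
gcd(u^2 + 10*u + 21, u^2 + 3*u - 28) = u + 7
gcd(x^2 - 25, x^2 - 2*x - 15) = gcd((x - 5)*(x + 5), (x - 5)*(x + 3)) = x - 5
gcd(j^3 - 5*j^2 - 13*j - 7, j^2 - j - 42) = j - 7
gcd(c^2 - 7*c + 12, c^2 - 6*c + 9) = c - 3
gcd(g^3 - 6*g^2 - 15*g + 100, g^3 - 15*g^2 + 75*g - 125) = g^2 - 10*g + 25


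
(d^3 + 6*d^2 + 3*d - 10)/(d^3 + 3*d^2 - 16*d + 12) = (d^2 + 7*d + 10)/(d^2 + 4*d - 12)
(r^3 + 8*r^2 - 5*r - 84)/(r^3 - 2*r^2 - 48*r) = (-r^3 - 8*r^2 + 5*r + 84)/(r*(-r^2 + 2*r + 48))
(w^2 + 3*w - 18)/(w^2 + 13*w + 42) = (w - 3)/(w + 7)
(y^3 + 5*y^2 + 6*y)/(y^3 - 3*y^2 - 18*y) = (y + 2)/(y - 6)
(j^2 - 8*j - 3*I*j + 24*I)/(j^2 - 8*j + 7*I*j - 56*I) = (j - 3*I)/(j + 7*I)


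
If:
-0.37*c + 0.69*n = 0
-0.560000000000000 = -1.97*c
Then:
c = 0.28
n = 0.15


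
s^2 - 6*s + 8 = (s - 4)*(s - 2)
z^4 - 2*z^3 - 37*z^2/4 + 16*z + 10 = (z - 5/2)*(z + 1/2)*(z - 2*sqrt(2))*(z + 2*sqrt(2))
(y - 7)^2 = y^2 - 14*y + 49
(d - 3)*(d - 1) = d^2 - 4*d + 3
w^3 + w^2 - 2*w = w*(w - 1)*(w + 2)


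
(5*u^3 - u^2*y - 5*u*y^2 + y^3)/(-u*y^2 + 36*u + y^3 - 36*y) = (-5*u^2 - 4*u*y + y^2)/(y^2 - 36)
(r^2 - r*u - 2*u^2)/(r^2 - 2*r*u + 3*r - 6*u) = (r + u)/(r + 3)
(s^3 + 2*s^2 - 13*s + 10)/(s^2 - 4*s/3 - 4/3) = 3*(s^2 + 4*s - 5)/(3*s + 2)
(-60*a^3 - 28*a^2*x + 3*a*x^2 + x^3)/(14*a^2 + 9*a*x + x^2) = (-30*a^2 + a*x + x^2)/(7*a + x)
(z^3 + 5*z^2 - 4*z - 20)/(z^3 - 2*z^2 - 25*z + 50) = (z + 2)/(z - 5)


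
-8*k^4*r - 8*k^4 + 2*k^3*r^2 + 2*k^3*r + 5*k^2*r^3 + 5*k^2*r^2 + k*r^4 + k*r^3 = (-k + r)*(2*k + r)*(4*k + r)*(k*r + k)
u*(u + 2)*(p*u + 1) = p*u^3 + 2*p*u^2 + u^2 + 2*u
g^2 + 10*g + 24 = (g + 4)*(g + 6)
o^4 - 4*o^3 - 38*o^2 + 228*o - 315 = (o - 5)*(o - 3)^2*(o + 7)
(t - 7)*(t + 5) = t^2 - 2*t - 35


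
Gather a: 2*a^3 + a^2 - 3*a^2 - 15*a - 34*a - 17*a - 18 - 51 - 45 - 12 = 2*a^3 - 2*a^2 - 66*a - 126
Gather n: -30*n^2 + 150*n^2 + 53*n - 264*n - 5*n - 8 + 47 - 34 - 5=120*n^2 - 216*n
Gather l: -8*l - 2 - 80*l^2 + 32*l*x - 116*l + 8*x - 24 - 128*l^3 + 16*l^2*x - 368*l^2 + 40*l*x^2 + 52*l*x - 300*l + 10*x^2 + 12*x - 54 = -128*l^3 + l^2*(16*x - 448) + l*(40*x^2 + 84*x - 424) + 10*x^2 + 20*x - 80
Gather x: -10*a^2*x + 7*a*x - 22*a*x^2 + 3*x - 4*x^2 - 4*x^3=-4*x^3 + x^2*(-22*a - 4) + x*(-10*a^2 + 7*a + 3)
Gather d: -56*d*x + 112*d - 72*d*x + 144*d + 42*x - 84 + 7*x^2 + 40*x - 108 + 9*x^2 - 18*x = d*(256 - 128*x) + 16*x^2 + 64*x - 192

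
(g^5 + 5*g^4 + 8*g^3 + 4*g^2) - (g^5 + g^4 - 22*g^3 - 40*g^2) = 4*g^4 + 30*g^3 + 44*g^2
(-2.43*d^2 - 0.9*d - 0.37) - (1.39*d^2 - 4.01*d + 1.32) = -3.82*d^2 + 3.11*d - 1.69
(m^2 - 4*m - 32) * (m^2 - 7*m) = m^4 - 11*m^3 - 4*m^2 + 224*m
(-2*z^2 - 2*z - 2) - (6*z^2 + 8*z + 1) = -8*z^2 - 10*z - 3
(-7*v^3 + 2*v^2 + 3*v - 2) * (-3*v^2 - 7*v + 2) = 21*v^5 + 43*v^4 - 37*v^3 - 11*v^2 + 20*v - 4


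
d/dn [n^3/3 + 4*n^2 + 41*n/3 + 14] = n^2 + 8*n + 41/3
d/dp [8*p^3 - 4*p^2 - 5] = 8*p*(3*p - 1)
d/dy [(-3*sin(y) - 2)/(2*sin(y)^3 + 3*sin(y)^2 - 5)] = 3*(4*sin(y)^3 + 7*sin(y)^2 + 4*sin(y) + 5)*cos(y)/(2*sin(y)^3 + 3*sin(y)^2 - 5)^2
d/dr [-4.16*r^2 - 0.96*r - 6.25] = -8.32*r - 0.96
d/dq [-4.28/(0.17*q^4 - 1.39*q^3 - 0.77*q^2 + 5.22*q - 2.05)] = (2.9104*q^3 - 17.8476*q^2 - 6.5912*q + 22.3416)/(-0.17*q^4 + 1.39*q^3 + 0.77*q^2 - 5.22*q + 2.05)^2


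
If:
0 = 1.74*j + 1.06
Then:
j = -0.61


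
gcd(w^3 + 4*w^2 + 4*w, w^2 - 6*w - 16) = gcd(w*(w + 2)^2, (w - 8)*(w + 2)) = w + 2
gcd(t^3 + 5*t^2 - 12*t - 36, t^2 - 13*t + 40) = 1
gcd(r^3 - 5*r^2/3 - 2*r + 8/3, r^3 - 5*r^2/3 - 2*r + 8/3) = r^3 - 5*r^2/3 - 2*r + 8/3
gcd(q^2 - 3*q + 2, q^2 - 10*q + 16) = q - 2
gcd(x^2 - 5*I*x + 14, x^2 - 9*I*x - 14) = x - 7*I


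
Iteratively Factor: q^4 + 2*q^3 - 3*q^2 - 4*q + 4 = (q - 1)*(q^3 + 3*q^2 - 4) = (q - 1)*(q + 2)*(q^2 + q - 2) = (q - 1)*(q + 2)^2*(q - 1)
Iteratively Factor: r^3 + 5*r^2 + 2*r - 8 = (r - 1)*(r^2 + 6*r + 8) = (r - 1)*(r + 2)*(r + 4)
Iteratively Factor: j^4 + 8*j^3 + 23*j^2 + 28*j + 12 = (j + 2)*(j^3 + 6*j^2 + 11*j + 6) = (j + 1)*(j + 2)*(j^2 + 5*j + 6) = (j + 1)*(j + 2)*(j + 3)*(j + 2)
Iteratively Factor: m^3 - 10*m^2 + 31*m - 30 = (m - 2)*(m^2 - 8*m + 15) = (m - 3)*(m - 2)*(m - 5)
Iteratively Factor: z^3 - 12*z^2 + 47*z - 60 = (z - 4)*(z^2 - 8*z + 15) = (z - 5)*(z - 4)*(z - 3)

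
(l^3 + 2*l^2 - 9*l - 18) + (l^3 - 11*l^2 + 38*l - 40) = 2*l^3 - 9*l^2 + 29*l - 58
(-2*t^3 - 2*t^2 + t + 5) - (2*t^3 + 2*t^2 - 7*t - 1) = -4*t^3 - 4*t^2 + 8*t + 6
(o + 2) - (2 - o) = 2*o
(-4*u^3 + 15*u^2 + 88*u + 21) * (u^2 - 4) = -4*u^5 + 15*u^4 + 104*u^3 - 39*u^2 - 352*u - 84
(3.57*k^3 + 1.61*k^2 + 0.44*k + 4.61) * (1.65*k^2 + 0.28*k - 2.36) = 5.8905*k^5 + 3.6561*k^4 - 7.2484*k^3 + 3.9301*k^2 + 0.2524*k - 10.8796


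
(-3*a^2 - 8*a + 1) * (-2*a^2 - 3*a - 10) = 6*a^4 + 25*a^3 + 52*a^2 + 77*a - 10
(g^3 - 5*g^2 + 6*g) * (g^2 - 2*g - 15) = g^5 - 7*g^4 + g^3 + 63*g^2 - 90*g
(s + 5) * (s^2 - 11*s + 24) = s^3 - 6*s^2 - 31*s + 120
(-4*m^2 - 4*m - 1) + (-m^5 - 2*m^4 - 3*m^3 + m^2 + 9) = -m^5 - 2*m^4 - 3*m^3 - 3*m^2 - 4*m + 8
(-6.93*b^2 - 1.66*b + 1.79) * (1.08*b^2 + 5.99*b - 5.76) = -7.4844*b^4 - 43.3035*b^3 + 31.9066*b^2 + 20.2837*b - 10.3104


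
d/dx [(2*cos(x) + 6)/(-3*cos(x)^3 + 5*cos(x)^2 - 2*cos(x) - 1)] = 8*(-42*sin(x) + 54*sin(2*x) - 22*sin(3*x) - 3*sin(4*x))/(-17*cos(x) + 10*cos(2*x) - 3*cos(3*x) + 6)^2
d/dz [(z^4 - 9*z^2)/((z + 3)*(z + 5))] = 2*z*(z^2 + 6*z - 15)/(z^2 + 10*z + 25)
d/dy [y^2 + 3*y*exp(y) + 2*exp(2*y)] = 3*y*exp(y) + 2*y + 4*exp(2*y) + 3*exp(y)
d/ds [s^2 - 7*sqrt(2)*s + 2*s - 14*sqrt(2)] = 2*s - 7*sqrt(2) + 2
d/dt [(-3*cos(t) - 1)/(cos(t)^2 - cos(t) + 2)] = (3*sin(t)^2 - 2*cos(t) + 4)*sin(t)/(sin(t)^2 + cos(t) - 3)^2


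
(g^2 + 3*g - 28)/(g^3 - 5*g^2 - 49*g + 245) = (g - 4)/(g^2 - 12*g + 35)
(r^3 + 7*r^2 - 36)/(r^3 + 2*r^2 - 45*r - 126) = (r - 2)/(r - 7)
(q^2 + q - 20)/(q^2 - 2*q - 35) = (q - 4)/(q - 7)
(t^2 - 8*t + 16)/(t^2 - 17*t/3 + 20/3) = 3*(t - 4)/(3*t - 5)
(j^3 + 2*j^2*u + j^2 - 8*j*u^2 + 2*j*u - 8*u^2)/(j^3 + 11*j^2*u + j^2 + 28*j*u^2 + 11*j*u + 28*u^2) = (j - 2*u)/(j + 7*u)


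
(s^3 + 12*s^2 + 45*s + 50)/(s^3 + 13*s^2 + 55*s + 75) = (s + 2)/(s + 3)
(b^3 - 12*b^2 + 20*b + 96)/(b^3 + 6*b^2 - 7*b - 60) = (b^3 - 12*b^2 + 20*b + 96)/(b^3 + 6*b^2 - 7*b - 60)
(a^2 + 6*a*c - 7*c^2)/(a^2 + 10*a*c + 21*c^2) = (a - c)/(a + 3*c)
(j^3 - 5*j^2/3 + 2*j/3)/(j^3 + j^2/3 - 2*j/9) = 3*(3*j^2 - 5*j + 2)/(9*j^2 + 3*j - 2)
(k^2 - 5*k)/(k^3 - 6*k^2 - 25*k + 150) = k/(k^2 - k - 30)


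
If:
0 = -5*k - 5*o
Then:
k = -o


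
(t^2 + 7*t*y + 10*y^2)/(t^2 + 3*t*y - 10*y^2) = (-t - 2*y)/(-t + 2*y)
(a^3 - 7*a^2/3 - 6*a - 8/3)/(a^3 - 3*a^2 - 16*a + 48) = (a^2 + 5*a/3 + 2/3)/(a^2 + a - 12)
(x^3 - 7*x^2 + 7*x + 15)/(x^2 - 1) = (x^2 - 8*x + 15)/(x - 1)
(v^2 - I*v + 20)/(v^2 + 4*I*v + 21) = (v^2 - I*v + 20)/(v^2 + 4*I*v + 21)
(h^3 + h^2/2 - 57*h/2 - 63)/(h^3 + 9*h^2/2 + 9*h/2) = (2*h^2 - 5*h - 42)/(h*(2*h + 3))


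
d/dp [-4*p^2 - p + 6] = -8*p - 1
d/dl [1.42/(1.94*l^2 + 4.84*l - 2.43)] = (-5.5096*l - 6.8728)/(1.94*l^2 + 4.84*l - 2.43)^2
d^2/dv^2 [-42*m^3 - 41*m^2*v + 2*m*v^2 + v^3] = 4*m + 6*v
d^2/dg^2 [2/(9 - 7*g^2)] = 84*(-7*g^2 - 3)/(7*g^2 - 9)^3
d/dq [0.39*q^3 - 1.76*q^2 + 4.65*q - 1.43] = 1.17*q^2 - 3.52*q + 4.65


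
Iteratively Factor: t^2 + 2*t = (t)*(t + 2)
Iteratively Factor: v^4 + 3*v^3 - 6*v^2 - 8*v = (v - 2)*(v^3 + 5*v^2 + 4*v) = (v - 2)*(v + 1)*(v^2 + 4*v) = (v - 2)*(v + 1)*(v + 4)*(v)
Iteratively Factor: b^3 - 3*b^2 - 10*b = (b + 2)*(b^2 - 5*b) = (b - 5)*(b + 2)*(b)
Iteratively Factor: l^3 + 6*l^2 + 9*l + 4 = (l + 4)*(l^2 + 2*l + 1) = (l + 1)*(l + 4)*(l + 1)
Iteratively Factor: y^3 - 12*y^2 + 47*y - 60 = (y - 4)*(y^2 - 8*y + 15) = (y - 4)*(y - 3)*(y - 5)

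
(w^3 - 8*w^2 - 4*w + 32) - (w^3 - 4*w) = 32 - 8*w^2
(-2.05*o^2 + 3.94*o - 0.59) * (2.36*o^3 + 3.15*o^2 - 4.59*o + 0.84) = -4.838*o^5 + 2.8409*o^4 + 20.4281*o^3 - 21.6651*o^2 + 6.0177*o - 0.4956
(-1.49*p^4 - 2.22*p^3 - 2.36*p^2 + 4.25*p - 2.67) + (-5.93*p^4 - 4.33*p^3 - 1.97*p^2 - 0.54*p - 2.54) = -7.42*p^4 - 6.55*p^3 - 4.33*p^2 + 3.71*p - 5.21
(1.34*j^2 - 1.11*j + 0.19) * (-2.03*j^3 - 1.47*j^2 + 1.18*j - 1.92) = -2.7202*j^5 + 0.2835*j^4 + 2.8272*j^3 - 4.1619*j^2 + 2.3554*j - 0.3648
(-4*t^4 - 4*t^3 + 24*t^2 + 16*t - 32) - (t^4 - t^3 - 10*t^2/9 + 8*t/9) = -5*t^4 - 3*t^3 + 226*t^2/9 + 136*t/9 - 32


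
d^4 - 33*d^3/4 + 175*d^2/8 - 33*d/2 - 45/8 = (d - 3)^2*(d - 5/2)*(d + 1/4)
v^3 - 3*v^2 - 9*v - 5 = (v - 5)*(v + 1)^2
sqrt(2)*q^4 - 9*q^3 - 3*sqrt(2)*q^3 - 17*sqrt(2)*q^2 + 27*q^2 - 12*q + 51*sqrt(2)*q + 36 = (q - 3)*(q - 6*sqrt(2))*(q + sqrt(2))*(sqrt(2)*q + 1)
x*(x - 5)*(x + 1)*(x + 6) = x^4 + 2*x^3 - 29*x^2 - 30*x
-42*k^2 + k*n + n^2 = (-6*k + n)*(7*k + n)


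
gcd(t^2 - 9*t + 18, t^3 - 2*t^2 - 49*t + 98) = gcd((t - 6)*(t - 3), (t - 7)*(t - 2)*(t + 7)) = 1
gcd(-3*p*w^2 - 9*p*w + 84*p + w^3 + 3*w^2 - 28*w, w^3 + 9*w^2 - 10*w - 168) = w^2 + 3*w - 28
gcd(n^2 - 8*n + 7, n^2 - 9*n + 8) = n - 1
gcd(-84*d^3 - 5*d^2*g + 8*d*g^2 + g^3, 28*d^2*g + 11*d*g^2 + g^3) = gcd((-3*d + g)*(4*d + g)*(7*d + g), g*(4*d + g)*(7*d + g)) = 28*d^2 + 11*d*g + g^2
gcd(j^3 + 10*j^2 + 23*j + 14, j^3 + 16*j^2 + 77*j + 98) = j^2 + 9*j + 14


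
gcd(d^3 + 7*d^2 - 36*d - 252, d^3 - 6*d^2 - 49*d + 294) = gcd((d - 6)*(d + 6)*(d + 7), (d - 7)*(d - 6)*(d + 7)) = d^2 + d - 42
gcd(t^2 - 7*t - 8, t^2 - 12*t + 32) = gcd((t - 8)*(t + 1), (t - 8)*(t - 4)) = t - 8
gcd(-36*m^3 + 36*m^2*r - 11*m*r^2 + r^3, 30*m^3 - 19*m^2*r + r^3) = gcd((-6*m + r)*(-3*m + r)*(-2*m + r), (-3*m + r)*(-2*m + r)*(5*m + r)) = 6*m^2 - 5*m*r + r^2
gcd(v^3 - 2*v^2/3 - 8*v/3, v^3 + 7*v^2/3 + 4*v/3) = v^2 + 4*v/3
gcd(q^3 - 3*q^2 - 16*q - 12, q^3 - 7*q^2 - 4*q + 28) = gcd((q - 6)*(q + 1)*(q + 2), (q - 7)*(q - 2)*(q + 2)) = q + 2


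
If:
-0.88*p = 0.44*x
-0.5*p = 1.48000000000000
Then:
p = -2.96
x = 5.92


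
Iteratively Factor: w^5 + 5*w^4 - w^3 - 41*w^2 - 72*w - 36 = (w + 3)*(w^4 + 2*w^3 - 7*w^2 - 20*w - 12) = (w - 3)*(w + 3)*(w^3 + 5*w^2 + 8*w + 4) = (w - 3)*(w + 2)*(w + 3)*(w^2 + 3*w + 2) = (w - 3)*(w + 2)^2*(w + 3)*(w + 1)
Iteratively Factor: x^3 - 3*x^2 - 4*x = (x + 1)*(x^2 - 4*x) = (x - 4)*(x + 1)*(x)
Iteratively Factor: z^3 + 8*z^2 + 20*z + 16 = (z + 4)*(z^2 + 4*z + 4) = (z + 2)*(z + 4)*(z + 2)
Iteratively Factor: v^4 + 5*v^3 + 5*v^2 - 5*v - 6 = (v + 2)*(v^3 + 3*v^2 - v - 3) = (v + 2)*(v + 3)*(v^2 - 1) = (v - 1)*(v + 2)*(v + 3)*(v + 1)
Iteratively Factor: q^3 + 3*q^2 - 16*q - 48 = (q + 4)*(q^2 - q - 12) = (q - 4)*(q + 4)*(q + 3)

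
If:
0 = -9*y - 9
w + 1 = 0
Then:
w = -1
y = -1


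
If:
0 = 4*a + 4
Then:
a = -1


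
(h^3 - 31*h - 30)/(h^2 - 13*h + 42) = (h^2 + 6*h + 5)/(h - 7)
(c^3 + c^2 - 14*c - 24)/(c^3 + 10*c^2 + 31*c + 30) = (c - 4)/(c + 5)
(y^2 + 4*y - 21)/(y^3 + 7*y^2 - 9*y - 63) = 1/(y + 3)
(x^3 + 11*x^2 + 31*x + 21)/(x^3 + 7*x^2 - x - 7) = (x + 3)/(x - 1)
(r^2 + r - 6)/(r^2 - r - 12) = (r - 2)/(r - 4)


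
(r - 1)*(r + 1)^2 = r^3 + r^2 - r - 1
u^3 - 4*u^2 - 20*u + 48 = (u - 6)*(u - 2)*(u + 4)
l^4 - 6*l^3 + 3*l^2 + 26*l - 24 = (l - 4)*(l - 3)*(l - 1)*(l + 2)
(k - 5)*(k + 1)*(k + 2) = k^3 - 2*k^2 - 13*k - 10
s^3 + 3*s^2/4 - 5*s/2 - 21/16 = (s - 3/2)*(s + 1/2)*(s + 7/4)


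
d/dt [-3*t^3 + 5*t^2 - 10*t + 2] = -9*t^2 + 10*t - 10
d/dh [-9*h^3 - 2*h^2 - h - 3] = -27*h^2 - 4*h - 1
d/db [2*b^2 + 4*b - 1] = 4*b + 4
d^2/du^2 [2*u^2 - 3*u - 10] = 4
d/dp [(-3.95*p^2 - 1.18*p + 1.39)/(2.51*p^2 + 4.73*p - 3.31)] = (-15.7217*p^2 + 19.1712*p - 2.6689)/(6.3001*p^4 + 23.7446*p^3 + 5.75670000000001*p^2 - 31.3126*p + 10.9561)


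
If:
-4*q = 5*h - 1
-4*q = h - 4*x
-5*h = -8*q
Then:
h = 2/15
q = 1/12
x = 7/60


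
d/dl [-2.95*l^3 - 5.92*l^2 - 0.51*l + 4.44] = -8.85*l^2 - 11.84*l - 0.51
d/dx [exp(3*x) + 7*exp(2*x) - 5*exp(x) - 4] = (3*exp(2*x) + 14*exp(x) - 5)*exp(x)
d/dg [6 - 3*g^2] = -6*g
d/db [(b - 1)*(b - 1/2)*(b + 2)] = 3*b^2 + b - 5/2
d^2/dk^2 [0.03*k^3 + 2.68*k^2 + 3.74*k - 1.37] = 0.18*k + 5.36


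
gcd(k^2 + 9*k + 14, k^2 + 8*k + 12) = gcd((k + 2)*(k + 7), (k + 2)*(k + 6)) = k + 2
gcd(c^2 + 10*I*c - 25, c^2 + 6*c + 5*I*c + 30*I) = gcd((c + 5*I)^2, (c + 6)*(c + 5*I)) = c + 5*I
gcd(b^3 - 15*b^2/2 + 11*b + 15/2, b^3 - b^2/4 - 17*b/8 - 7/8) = b + 1/2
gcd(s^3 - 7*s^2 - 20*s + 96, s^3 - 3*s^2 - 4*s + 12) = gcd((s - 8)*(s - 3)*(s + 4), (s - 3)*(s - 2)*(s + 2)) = s - 3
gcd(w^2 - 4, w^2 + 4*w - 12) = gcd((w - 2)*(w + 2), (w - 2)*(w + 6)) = w - 2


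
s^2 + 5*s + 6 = (s + 2)*(s + 3)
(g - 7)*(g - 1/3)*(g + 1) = g^3 - 19*g^2/3 - 5*g + 7/3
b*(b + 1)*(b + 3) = b^3 + 4*b^2 + 3*b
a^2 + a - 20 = (a - 4)*(a + 5)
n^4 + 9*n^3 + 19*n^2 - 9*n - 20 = (n - 1)*(n + 1)*(n + 4)*(n + 5)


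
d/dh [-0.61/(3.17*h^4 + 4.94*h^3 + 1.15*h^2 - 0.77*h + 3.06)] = (7.7348*h^3 + 9.0402*h^2 + 1.403*h - 0.4697)/(3.17*h^4 + 4.94*h^3 + 1.15*h^2 - 0.77*h + 3.06)^2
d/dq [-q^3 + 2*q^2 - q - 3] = -3*q^2 + 4*q - 1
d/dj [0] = 0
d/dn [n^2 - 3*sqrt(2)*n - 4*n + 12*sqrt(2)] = 2*n - 3*sqrt(2) - 4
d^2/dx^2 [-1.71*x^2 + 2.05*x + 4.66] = -3.42000000000000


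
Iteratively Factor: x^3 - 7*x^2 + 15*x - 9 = (x - 1)*(x^2 - 6*x + 9) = (x - 3)*(x - 1)*(x - 3)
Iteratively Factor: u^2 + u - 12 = (u + 4)*(u - 3)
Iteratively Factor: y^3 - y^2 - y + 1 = (y - 1)*(y^2 - 1) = (y - 1)^2*(y + 1)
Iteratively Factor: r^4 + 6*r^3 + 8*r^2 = (r)*(r^3 + 6*r^2 + 8*r) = r*(r + 2)*(r^2 + 4*r) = r*(r + 2)*(r + 4)*(r)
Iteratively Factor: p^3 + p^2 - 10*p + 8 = (p - 1)*(p^2 + 2*p - 8) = (p - 1)*(p + 4)*(p - 2)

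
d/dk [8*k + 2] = 8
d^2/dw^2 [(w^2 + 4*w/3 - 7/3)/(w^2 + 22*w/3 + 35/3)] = -12/(w^3 + 15*w^2 + 75*w + 125)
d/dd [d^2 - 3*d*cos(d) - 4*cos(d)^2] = 3*d*sin(d) + 2*d + 4*sin(2*d) - 3*cos(d)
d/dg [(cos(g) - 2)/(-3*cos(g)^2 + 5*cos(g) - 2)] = (3*sin(g)^2 + 12*cos(g) - 11)*sin(g)/(3*cos(g)^2 - 5*cos(g) + 2)^2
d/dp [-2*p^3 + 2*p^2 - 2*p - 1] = -6*p^2 + 4*p - 2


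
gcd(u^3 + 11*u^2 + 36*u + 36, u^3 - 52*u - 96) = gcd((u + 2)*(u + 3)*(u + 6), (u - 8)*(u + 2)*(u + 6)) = u^2 + 8*u + 12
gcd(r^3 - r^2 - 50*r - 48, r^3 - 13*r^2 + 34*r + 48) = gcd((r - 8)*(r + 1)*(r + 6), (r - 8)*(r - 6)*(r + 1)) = r^2 - 7*r - 8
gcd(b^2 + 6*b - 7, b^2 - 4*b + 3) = b - 1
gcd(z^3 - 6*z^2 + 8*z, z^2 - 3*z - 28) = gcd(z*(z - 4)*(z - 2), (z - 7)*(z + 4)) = 1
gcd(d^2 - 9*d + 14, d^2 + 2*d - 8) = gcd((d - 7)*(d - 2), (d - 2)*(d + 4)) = d - 2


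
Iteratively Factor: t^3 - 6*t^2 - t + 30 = (t - 3)*(t^2 - 3*t - 10) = (t - 3)*(t + 2)*(t - 5)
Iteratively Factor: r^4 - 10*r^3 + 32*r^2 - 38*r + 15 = (r - 1)*(r^3 - 9*r^2 + 23*r - 15) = (r - 1)^2*(r^2 - 8*r + 15) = (r - 5)*(r - 1)^2*(r - 3)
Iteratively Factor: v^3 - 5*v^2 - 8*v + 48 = (v - 4)*(v^2 - v - 12) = (v - 4)^2*(v + 3)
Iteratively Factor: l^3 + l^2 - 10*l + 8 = (l + 4)*(l^2 - 3*l + 2) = (l - 2)*(l + 4)*(l - 1)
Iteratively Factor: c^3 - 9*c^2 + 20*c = (c)*(c^2 - 9*c + 20) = c*(c - 5)*(c - 4)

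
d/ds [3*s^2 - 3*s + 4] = 6*s - 3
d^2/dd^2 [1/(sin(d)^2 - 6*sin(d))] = 2*(-2*sin(d) + 9 - 15/sin(d) - 18/sin(d)^2 + 36/sin(d)^3)/(sin(d) - 6)^3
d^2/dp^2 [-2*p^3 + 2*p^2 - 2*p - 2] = 4 - 12*p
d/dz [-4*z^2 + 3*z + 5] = 3 - 8*z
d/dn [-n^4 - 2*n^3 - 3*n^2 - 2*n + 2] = -4*n^3 - 6*n^2 - 6*n - 2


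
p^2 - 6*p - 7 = (p - 7)*(p + 1)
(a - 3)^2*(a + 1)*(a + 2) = a^4 - 3*a^3 - 7*a^2 + 15*a + 18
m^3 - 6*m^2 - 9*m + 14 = (m - 7)*(m - 1)*(m + 2)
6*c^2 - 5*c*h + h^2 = (-3*c + h)*(-2*c + h)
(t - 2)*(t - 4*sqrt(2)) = t^2 - 4*sqrt(2)*t - 2*t + 8*sqrt(2)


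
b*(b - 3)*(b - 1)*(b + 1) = b^4 - 3*b^3 - b^2 + 3*b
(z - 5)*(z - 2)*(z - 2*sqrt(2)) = z^3 - 7*z^2 - 2*sqrt(2)*z^2 + 10*z + 14*sqrt(2)*z - 20*sqrt(2)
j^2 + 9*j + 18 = (j + 3)*(j + 6)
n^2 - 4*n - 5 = (n - 5)*(n + 1)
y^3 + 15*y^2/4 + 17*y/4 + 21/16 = (y + 1/2)*(y + 3/2)*(y + 7/4)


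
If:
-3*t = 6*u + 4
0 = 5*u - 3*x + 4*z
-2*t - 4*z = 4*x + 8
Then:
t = 7*z + 8/3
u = -7*z/2 - 2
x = -9*z/2 - 10/3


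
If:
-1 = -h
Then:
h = 1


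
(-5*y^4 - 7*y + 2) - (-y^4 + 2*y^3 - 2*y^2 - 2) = -4*y^4 - 2*y^3 + 2*y^2 - 7*y + 4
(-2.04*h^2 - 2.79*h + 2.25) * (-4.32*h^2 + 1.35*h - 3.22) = 8.8128*h^4 + 9.2988*h^3 - 6.9177*h^2 + 12.0213*h - 7.245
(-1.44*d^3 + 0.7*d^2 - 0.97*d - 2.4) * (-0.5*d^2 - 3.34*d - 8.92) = 0.72*d^5 + 4.4596*d^4 + 10.9918*d^3 - 1.8042*d^2 + 16.6684*d + 21.408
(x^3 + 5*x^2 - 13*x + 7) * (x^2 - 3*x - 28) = x^5 + 2*x^4 - 56*x^3 - 94*x^2 + 343*x - 196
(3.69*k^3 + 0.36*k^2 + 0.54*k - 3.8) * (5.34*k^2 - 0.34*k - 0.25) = 19.7046*k^5 + 0.6678*k^4 + 1.8387*k^3 - 20.5656*k^2 + 1.157*k + 0.95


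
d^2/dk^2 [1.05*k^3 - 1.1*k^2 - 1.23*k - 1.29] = 6.3*k - 2.2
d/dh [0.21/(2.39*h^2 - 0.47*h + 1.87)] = (0.0987 - 1.0038*h)/(2.39*h^2 - 0.47*h + 1.87)^2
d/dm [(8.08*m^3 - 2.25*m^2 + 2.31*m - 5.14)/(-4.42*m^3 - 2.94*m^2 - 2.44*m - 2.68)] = (-1.4210854715202e-14*m^5 - 33.7002*m^4 - 19.01*m^3 - 120.8382*m^2 - 18.1632*m - 18.7324)/(19.5364*m^6 + 25.9896*m^5 + 30.2132*m^4 + 38.0384*m^3 + 21.712*m^2 + 13.0784*m + 7.1824)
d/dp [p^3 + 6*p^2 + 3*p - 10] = 3*p^2 + 12*p + 3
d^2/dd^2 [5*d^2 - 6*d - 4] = 10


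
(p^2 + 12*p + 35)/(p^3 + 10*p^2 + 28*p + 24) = (p^2 + 12*p + 35)/(p^3 + 10*p^2 + 28*p + 24)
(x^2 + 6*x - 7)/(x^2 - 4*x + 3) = (x + 7)/(x - 3)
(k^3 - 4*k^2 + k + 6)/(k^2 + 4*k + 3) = (k^2 - 5*k + 6)/(k + 3)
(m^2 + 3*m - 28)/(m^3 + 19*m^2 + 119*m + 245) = (m - 4)/(m^2 + 12*m + 35)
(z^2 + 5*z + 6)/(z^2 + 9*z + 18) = (z + 2)/(z + 6)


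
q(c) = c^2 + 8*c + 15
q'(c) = 2*c + 8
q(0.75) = 21.56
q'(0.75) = 9.50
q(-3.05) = -0.10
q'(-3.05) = 1.90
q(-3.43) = -0.68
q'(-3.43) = 1.14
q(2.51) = 41.38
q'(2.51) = 13.02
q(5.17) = 83.09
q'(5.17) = 18.34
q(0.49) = 19.16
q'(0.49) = 8.98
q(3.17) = 50.41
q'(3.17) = 14.34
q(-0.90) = 8.61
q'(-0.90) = 6.20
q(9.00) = 168.00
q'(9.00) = 26.00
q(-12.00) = 63.00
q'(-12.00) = -16.00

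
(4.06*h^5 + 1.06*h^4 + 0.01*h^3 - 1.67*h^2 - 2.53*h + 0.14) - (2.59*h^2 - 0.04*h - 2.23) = 4.06*h^5 + 1.06*h^4 + 0.01*h^3 - 4.26*h^2 - 2.49*h + 2.37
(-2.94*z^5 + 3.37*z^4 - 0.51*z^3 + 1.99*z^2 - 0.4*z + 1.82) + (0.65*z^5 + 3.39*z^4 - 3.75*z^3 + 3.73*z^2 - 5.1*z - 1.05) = -2.29*z^5 + 6.76*z^4 - 4.26*z^3 + 5.72*z^2 - 5.5*z + 0.77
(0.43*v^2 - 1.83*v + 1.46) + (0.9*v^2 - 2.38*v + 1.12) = 1.33*v^2 - 4.21*v + 2.58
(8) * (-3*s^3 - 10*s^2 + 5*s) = -24*s^3 - 80*s^2 + 40*s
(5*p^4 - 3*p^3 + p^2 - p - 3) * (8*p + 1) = 40*p^5 - 19*p^4 + 5*p^3 - 7*p^2 - 25*p - 3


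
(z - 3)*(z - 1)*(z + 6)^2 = z^4 + 8*z^3 - 9*z^2 - 108*z + 108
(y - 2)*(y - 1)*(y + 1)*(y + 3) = y^4 + y^3 - 7*y^2 - y + 6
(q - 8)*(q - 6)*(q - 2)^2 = q^4 - 18*q^3 + 108*q^2 - 248*q + 192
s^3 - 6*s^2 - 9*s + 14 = (s - 7)*(s - 1)*(s + 2)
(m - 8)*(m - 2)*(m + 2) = m^3 - 8*m^2 - 4*m + 32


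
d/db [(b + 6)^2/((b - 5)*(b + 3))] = 2*(-7*b^2 - 51*b - 54)/(b^4 - 4*b^3 - 26*b^2 + 60*b + 225)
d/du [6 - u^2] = -2*u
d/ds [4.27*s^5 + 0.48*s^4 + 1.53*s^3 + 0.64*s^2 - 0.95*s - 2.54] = 21.35*s^4 + 1.92*s^3 + 4.59*s^2 + 1.28*s - 0.95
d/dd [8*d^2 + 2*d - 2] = 16*d + 2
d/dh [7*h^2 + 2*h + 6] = 14*h + 2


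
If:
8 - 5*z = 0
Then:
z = 8/5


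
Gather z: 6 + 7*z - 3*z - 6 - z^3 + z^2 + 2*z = -z^3 + z^2 + 6*z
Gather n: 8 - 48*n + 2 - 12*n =10 - 60*n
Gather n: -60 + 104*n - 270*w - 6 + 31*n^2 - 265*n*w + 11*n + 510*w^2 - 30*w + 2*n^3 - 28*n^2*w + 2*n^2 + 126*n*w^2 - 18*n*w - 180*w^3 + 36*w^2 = 2*n^3 + n^2*(33 - 28*w) + n*(126*w^2 - 283*w + 115) - 180*w^3 + 546*w^2 - 300*w - 66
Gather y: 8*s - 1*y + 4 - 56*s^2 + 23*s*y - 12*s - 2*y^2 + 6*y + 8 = -56*s^2 - 4*s - 2*y^2 + y*(23*s + 5) + 12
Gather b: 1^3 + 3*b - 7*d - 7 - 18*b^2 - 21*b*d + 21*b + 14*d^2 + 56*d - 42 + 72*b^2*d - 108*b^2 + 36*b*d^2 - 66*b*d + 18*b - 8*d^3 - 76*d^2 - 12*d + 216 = b^2*(72*d - 126) + b*(36*d^2 - 87*d + 42) - 8*d^3 - 62*d^2 + 37*d + 168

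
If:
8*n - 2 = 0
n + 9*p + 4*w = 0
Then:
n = 1/4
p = -4*w/9 - 1/36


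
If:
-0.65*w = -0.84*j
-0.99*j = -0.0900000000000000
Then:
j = 0.09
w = 0.12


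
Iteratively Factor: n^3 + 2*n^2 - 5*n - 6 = (n + 3)*(n^2 - n - 2) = (n + 1)*(n + 3)*(n - 2)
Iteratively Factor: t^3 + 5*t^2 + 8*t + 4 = (t + 2)*(t^2 + 3*t + 2) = (t + 1)*(t + 2)*(t + 2)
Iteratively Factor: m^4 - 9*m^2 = (m)*(m^3 - 9*m) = m^2*(m^2 - 9) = m^2*(m - 3)*(m + 3)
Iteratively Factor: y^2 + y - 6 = (y + 3)*(y - 2)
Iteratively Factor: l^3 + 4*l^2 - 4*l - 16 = (l + 2)*(l^2 + 2*l - 8) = (l - 2)*(l + 2)*(l + 4)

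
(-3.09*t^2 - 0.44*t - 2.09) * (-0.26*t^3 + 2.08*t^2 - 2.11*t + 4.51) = 0.8034*t^5 - 6.3128*t^4 + 6.1481*t^3 - 17.3547*t^2 + 2.4255*t - 9.4259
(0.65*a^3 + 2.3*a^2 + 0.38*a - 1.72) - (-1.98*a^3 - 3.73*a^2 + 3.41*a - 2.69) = 2.63*a^3 + 6.03*a^2 - 3.03*a + 0.97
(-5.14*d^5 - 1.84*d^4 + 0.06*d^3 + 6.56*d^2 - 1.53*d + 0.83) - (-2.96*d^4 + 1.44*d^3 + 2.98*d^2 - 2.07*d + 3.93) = -5.14*d^5 + 1.12*d^4 - 1.38*d^3 + 3.58*d^2 + 0.54*d - 3.1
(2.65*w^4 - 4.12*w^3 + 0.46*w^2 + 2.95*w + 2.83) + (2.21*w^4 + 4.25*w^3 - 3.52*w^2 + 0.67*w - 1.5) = 4.86*w^4 + 0.13*w^3 - 3.06*w^2 + 3.62*w + 1.33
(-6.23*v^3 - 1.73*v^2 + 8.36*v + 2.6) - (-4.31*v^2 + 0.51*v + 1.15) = -6.23*v^3 + 2.58*v^2 + 7.85*v + 1.45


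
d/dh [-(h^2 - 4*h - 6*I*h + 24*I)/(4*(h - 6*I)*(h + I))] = (-4 - I)/(4*(h^2 + 2*I*h - 1))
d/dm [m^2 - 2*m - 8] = 2*m - 2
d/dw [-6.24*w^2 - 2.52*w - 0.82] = -12.48*w - 2.52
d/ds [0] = 0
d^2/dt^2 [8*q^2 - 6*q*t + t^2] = 2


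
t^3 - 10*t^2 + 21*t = t*(t - 7)*(t - 3)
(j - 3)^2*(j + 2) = j^3 - 4*j^2 - 3*j + 18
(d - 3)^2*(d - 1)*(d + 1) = d^4 - 6*d^3 + 8*d^2 + 6*d - 9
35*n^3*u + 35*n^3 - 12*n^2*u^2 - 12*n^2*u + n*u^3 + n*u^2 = (-7*n + u)*(-5*n + u)*(n*u + n)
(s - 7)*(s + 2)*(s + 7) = s^3 + 2*s^2 - 49*s - 98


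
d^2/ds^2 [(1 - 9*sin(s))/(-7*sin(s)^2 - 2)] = (-3969*sin(s)^5 + 196*sin(s)^4 - 350*sin(s)^2 + 5283*sin(s)/2 - 1512*sin(3*s) + 441*sin(5*s)/2 + 28)/(7*sin(s)^2 + 2)^3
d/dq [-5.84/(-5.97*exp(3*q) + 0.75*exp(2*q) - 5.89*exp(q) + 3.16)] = (-104.5944*exp(2*q) + 8.76*exp(q) - 34.3976)*exp(q)/(5.97*exp(3*q) - 0.75*exp(2*q) + 5.89*exp(q) - 3.16)^2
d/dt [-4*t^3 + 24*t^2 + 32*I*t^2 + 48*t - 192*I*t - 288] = -12*t^2 + t*(48 + 64*I) + 48 - 192*I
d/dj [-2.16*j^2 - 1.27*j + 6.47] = -4.32*j - 1.27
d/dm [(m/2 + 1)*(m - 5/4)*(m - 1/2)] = 3*m^2/2 + m/4 - 23/16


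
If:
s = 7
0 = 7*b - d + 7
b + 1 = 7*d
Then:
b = -1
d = 0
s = 7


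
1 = 1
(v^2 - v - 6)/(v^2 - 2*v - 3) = (v + 2)/(v + 1)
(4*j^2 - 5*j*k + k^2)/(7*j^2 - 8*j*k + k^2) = (4*j - k)/(7*j - k)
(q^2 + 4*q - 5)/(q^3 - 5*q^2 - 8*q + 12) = (q + 5)/(q^2 - 4*q - 12)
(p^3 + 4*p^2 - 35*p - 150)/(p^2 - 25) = (p^2 - p - 30)/(p - 5)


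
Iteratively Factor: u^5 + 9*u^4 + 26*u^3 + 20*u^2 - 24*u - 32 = (u + 4)*(u^4 + 5*u^3 + 6*u^2 - 4*u - 8) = (u + 2)*(u + 4)*(u^3 + 3*u^2 - 4) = (u - 1)*(u + 2)*(u + 4)*(u^2 + 4*u + 4) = (u - 1)*(u + 2)^2*(u + 4)*(u + 2)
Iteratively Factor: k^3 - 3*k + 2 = (k - 1)*(k^2 + k - 2) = (k - 1)^2*(k + 2)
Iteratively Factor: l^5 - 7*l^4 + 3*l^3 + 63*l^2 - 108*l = (l + 3)*(l^4 - 10*l^3 + 33*l^2 - 36*l) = (l - 3)*(l + 3)*(l^3 - 7*l^2 + 12*l) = (l - 3)^2*(l + 3)*(l^2 - 4*l) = l*(l - 3)^2*(l + 3)*(l - 4)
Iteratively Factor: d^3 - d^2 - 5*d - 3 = (d + 1)*(d^2 - 2*d - 3) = (d - 3)*(d + 1)*(d + 1)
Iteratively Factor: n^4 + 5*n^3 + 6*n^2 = (n + 3)*(n^3 + 2*n^2) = (n + 2)*(n + 3)*(n^2) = n*(n + 2)*(n + 3)*(n)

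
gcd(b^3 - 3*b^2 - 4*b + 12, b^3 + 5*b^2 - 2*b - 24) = b - 2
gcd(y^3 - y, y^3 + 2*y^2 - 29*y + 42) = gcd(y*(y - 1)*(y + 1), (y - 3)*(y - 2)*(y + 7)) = 1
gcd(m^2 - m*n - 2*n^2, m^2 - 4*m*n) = 1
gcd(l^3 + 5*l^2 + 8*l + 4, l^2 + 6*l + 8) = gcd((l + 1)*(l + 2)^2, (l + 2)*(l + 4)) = l + 2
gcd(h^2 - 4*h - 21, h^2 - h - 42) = h - 7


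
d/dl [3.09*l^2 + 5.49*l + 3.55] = 6.18*l + 5.49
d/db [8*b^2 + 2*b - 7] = 16*b + 2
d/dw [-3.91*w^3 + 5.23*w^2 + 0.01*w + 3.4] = -11.73*w^2 + 10.46*w + 0.01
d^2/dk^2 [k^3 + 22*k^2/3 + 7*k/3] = 6*k + 44/3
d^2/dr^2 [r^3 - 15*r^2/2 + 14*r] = 6*r - 15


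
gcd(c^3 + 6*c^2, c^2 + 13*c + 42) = c + 6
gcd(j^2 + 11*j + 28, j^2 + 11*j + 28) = j^2 + 11*j + 28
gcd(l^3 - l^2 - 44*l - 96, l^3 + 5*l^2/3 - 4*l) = l + 3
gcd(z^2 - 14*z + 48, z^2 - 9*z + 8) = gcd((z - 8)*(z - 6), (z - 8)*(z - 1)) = z - 8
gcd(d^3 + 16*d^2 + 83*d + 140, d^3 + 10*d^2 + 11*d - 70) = d^2 + 12*d + 35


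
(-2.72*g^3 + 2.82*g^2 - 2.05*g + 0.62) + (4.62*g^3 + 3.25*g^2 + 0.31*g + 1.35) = 1.9*g^3 + 6.07*g^2 - 1.74*g + 1.97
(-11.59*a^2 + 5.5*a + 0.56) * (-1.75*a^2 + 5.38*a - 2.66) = 20.2825*a^4 - 71.9792*a^3 + 59.4394*a^2 - 11.6172*a - 1.4896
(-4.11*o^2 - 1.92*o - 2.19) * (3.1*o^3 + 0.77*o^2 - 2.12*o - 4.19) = -12.741*o^5 - 9.1167*o^4 + 0.4458*o^3 + 19.605*o^2 + 12.6876*o + 9.1761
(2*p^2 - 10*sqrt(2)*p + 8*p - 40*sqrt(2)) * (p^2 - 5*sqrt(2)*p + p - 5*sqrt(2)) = 2*p^4 - 20*sqrt(2)*p^3 + 10*p^3 - 100*sqrt(2)*p^2 + 108*p^2 - 80*sqrt(2)*p + 500*p + 400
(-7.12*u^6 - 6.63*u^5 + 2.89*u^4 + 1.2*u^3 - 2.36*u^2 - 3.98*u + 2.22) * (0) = 0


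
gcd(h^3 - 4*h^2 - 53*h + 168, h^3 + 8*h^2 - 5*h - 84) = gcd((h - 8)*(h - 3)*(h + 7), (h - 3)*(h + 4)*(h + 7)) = h^2 + 4*h - 21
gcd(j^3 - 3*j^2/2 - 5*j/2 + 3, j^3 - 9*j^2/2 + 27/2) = j + 3/2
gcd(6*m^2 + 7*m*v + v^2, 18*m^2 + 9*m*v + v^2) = 6*m + v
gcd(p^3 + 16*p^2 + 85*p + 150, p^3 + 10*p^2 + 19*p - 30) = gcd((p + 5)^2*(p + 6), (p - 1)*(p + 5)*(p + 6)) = p^2 + 11*p + 30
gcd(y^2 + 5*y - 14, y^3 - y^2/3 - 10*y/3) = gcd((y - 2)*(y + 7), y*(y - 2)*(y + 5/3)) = y - 2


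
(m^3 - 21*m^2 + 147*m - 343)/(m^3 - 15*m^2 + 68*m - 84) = (m^2 - 14*m + 49)/(m^2 - 8*m + 12)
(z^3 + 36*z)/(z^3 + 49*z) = (z^2 + 36)/(z^2 + 49)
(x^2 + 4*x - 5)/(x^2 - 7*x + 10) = (x^2 + 4*x - 5)/(x^2 - 7*x + 10)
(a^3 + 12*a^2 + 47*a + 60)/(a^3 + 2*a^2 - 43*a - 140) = (a + 3)/(a - 7)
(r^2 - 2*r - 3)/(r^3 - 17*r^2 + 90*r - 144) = (r + 1)/(r^2 - 14*r + 48)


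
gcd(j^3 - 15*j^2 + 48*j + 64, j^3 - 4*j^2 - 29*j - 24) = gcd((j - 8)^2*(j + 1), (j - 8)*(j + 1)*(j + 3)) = j^2 - 7*j - 8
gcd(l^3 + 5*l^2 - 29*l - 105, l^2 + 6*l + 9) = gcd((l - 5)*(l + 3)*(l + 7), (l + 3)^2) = l + 3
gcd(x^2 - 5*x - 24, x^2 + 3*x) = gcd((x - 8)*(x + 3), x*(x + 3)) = x + 3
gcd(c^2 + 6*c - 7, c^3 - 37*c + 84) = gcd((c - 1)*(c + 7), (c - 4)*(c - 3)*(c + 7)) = c + 7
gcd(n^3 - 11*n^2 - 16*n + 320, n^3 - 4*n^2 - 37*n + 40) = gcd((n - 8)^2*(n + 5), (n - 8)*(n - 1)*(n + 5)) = n^2 - 3*n - 40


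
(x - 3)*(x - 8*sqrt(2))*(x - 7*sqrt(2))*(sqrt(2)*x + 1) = sqrt(2)*x^4 - 29*x^3 - 3*sqrt(2)*x^3 + 87*x^2 + 97*sqrt(2)*x^2 - 291*sqrt(2)*x + 112*x - 336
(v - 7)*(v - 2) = v^2 - 9*v + 14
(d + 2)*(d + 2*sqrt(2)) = d^2 + 2*d + 2*sqrt(2)*d + 4*sqrt(2)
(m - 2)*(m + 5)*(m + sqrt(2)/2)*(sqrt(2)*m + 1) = sqrt(2)*m^4 + 2*m^3 + 3*sqrt(2)*m^3 - 19*sqrt(2)*m^2/2 + 6*m^2 - 20*m + 3*sqrt(2)*m/2 - 5*sqrt(2)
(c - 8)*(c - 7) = c^2 - 15*c + 56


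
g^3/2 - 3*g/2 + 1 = (g/2 + 1)*(g - 1)^2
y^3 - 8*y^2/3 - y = y*(y - 3)*(y + 1/3)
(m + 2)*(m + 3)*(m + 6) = m^3 + 11*m^2 + 36*m + 36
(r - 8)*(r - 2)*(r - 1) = r^3 - 11*r^2 + 26*r - 16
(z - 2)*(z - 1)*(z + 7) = z^3 + 4*z^2 - 19*z + 14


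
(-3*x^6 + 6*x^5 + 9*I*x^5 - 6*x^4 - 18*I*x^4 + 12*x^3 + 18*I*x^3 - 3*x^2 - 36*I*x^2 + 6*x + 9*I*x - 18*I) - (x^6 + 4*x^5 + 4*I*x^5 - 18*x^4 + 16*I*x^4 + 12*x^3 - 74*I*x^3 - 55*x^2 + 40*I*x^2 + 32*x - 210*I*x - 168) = -4*x^6 + 2*x^5 + 5*I*x^5 + 12*x^4 - 34*I*x^4 + 92*I*x^3 + 52*x^2 - 76*I*x^2 - 26*x + 219*I*x + 168 - 18*I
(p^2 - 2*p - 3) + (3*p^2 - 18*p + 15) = 4*p^2 - 20*p + 12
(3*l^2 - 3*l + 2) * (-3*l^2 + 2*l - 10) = -9*l^4 + 15*l^3 - 42*l^2 + 34*l - 20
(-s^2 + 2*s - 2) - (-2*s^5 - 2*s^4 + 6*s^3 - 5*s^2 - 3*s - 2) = 2*s^5 + 2*s^4 - 6*s^3 + 4*s^2 + 5*s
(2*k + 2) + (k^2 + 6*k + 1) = k^2 + 8*k + 3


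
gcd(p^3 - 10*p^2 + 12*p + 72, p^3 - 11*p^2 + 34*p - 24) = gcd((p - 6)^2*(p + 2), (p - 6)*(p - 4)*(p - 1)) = p - 6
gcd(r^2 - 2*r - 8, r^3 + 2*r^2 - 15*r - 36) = r - 4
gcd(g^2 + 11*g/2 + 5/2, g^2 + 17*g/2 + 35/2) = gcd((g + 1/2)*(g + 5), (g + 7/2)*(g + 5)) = g + 5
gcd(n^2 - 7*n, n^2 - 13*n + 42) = n - 7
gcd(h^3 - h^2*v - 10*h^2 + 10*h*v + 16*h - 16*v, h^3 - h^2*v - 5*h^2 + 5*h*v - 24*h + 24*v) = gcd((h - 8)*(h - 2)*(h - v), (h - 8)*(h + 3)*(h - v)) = -h^2 + h*v + 8*h - 8*v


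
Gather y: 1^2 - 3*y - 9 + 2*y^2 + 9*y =2*y^2 + 6*y - 8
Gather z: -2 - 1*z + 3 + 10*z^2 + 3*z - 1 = 10*z^2 + 2*z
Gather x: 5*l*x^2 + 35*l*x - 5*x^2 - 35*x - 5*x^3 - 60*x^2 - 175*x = -5*x^3 + x^2*(5*l - 65) + x*(35*l - 210)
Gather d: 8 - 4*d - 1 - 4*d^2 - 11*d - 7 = -4*d^2 - 15*d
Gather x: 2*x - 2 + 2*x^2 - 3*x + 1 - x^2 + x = x^2 - 1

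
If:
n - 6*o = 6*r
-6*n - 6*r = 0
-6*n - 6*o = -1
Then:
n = 1/13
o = 7/78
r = -1/13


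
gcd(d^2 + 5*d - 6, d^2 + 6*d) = d + 6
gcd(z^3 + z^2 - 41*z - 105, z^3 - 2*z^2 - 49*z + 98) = z - 7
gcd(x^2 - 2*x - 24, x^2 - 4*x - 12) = x - 6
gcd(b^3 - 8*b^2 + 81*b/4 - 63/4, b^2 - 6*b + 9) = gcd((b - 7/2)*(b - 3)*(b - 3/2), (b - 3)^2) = b - 3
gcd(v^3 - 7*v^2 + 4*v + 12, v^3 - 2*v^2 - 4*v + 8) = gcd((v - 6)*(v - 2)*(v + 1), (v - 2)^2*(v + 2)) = v - 2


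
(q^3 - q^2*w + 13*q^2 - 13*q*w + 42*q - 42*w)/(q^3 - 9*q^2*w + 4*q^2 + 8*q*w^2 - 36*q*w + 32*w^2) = (q^2 + 13*q + 42)/(q^2 - 8*q*w + 4*q - 32*w)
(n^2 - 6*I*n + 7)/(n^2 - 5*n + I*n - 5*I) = (n - 7*I)/(n - 5)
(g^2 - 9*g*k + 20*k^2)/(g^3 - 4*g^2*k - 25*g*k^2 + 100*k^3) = 1/(g + 5*k)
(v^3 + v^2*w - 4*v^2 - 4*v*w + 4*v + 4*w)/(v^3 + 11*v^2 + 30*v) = (v^3 + v^2*w - 4*v^2 - 4*v*w + 4*v + 4*w)/(v*(v^2 + 11*v + 30))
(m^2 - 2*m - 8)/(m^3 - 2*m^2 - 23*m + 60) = (m + 2)/(m^2 + 2*m - 15)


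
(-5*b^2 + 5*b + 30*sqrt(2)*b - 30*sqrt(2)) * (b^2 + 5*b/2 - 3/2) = -5*b^4 - 15*b^3/2 + 30*sqrt(2)*b^3 + 20*b^2 + 45*sqrt(2)*b^2 - 120*sqrt(2)*b - 15*b/2 + 45*sqrt(2)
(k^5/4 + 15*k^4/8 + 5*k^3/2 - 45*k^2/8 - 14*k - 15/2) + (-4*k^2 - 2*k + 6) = k^5/4 + 15*k^4/8 + 5*k^3/2 - 77*k^2/8 - 16*k - 3/2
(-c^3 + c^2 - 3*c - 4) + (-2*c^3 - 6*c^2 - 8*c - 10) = -3*c^3 - 5*c^2 - 11*c - 14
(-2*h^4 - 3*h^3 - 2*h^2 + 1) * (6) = -12*h^4 - 18*h^3 - 12*h^2 + 6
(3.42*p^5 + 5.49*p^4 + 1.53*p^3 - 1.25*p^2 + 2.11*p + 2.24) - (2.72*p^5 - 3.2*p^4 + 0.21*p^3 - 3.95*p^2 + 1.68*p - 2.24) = 0.7*p^5 + 8.69*p^4 + 1.32*p^3 + 2.7*p^2 + 0.43*p + 4.48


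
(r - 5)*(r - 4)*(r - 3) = r^3 - 12*r^2 + 47*r - 60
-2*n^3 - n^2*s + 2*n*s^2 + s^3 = (-n + s)*(n + s)*(2*n + s)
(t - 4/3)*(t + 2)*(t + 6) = t^3 + 20*t^2/3 + 4*t/3 - 16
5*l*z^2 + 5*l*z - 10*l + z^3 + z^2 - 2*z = (5*l + z)*(z - 1)*(z + 2)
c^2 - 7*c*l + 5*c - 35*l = (c + 5)*(c - 7*l)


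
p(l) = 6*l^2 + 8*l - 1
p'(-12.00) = -136.00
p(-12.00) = 767.00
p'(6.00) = 80.00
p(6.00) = 263.00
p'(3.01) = 44.12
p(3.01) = 77.44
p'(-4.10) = -41.20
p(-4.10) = 67.06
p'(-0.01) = 7.88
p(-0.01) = -1.08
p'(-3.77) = -37.24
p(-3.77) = 54.12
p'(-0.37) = 3.56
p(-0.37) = -3.14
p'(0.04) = 8.48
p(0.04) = -0.67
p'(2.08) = 32.96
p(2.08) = 41.60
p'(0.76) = 17.12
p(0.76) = 8.55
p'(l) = 12*l + 8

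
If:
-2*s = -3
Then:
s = 3/2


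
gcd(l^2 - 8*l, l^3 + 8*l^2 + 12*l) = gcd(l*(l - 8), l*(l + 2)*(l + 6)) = l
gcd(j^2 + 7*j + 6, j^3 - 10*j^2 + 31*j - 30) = 1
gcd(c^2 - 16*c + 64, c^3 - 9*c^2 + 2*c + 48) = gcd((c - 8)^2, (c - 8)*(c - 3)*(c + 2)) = c - 8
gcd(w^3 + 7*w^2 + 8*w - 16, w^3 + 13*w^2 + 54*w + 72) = w + 4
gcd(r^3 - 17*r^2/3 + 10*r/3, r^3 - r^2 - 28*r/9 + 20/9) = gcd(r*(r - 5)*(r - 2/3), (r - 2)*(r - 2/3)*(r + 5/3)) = r - 2/3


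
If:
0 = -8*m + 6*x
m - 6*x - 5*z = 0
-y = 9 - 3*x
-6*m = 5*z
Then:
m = 0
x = 0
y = -9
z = 0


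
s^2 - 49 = (s - 7)*(s + 7)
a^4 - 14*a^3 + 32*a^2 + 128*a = a*(a - 8)^2*(a + 2)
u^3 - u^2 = u^2*(u - 1)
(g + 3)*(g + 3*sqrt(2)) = g^2 + 3*g + 3*sqrt(2)*g + 9*sqrt(2)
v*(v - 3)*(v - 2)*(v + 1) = v^4 - 4*v^3 + v^2 + 6*v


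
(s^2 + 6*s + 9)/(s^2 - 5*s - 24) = (s + 3)/(s - 8)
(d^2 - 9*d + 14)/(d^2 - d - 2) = (d - 7)/(d + 1)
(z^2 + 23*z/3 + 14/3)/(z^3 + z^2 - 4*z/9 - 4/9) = 3*(z + 7)/(3*z^2 + z - 2)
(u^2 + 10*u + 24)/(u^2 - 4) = (u^2 + 10*u + 24)/(u^2 - 4)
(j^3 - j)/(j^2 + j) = j - 1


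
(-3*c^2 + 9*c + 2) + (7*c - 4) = -3*c^2 + 16*c - 2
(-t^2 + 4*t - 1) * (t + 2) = -t^3 + 2*t^2 + 7*t - 2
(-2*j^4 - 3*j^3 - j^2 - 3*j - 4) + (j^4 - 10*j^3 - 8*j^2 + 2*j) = -j^4 - 13*j^3 - 9*j^2 - j - 4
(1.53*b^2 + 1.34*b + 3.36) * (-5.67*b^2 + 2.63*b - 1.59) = -8.6751*b^4 - 3.5739*b^3 - 17.9597*b^2 + 6.7062*b - 5.3424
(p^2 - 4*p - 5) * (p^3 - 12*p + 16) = p^5 - 4*p^4 - 17*p^3 + 64*p^2 - 4*p - 80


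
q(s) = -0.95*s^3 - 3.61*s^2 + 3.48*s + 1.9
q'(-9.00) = -162.39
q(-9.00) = 370.72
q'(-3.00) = -0.51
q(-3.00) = -15.38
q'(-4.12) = -15.15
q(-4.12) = -7.28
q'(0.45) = -0.35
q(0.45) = 2.65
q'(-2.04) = 6.35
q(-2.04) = -12.16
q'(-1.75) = 7.39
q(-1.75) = -10.15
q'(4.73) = -94.43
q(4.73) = -162.94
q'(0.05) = 3.11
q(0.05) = 2.06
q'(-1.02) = 7.88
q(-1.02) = -4.40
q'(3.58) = -58.89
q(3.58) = -75.50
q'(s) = -2.85*s^2 - 7.22*s + 3.48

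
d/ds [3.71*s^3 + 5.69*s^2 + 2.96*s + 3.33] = 11.13*s^2 + 11.38*s + 2.96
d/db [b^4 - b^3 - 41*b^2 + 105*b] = 4*b^3 - 3*b^2 - 82*b + 105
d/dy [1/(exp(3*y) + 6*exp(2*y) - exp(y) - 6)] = (-3*exp(2*y) - 12*exp(y) + 1)*exp(y)/(exp(3*y) + 6*exp(2*y) - exp(y) - 6)^2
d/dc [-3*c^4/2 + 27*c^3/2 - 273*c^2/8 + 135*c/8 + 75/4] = -6*c^3 + 81*c^2/2 - 273*c/4 + 135/8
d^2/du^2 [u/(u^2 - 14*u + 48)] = 2*(4*u*(u - 7)^2 + (14 - 3*u)*(u^2 - 14*u + 48))/(u^2 - 14*u + 48)^3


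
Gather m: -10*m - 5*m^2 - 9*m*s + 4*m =-5*m^2 + m*(-9*s - 6)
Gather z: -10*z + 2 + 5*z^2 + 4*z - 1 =5*z^2 - 6*z + 1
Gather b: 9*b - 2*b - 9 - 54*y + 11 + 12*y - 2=7*b - 42*y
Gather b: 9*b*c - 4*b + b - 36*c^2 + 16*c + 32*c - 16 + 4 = b*(9*c - 3) - 36*c^2 + 48*c - 12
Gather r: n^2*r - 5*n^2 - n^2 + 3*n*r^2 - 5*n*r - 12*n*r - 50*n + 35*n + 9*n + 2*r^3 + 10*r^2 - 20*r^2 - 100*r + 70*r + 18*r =-6*n^2 - 6*n + 2*r^3 + r^2*(3*n - 10) + r*(n^2 - 17*n - 12)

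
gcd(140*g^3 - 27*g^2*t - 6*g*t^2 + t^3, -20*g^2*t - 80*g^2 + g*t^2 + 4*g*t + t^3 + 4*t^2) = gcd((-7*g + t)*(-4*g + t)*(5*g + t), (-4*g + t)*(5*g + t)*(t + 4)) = -20*g^2 + g*t + t^2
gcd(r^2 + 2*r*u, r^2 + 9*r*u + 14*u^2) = r + 2*u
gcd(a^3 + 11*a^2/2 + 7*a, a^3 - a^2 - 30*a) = a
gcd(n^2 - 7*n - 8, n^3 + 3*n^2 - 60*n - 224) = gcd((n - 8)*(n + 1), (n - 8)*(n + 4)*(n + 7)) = n - 8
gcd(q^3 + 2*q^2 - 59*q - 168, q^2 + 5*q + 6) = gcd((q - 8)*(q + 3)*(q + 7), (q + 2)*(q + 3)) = q + 3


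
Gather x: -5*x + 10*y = -5*x + 10*y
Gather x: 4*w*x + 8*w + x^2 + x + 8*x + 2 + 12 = 8*w + x^2 + x*(4*w + 9) + 14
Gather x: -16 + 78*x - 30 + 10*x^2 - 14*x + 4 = 10*x^2 + 64*x - 42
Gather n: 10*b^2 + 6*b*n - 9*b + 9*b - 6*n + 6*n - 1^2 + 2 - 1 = 10*b^2 + 6*b*n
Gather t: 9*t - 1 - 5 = 9*t - 6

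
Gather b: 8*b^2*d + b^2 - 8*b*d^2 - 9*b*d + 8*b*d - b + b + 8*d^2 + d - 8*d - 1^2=b^2*(8*d + 1) + b*(-8*d^2 - d) + 8*d^2 - 7*d - 1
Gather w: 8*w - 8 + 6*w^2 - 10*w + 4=6*w^2 - 2*w - 4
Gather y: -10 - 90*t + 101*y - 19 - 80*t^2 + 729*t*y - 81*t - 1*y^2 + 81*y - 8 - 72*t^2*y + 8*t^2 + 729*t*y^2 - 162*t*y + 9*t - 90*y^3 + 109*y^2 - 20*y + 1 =-72*t^2 - 162*t - 90*y^3 + y^2*(729*t + 108) + y*(-72*t^2 + 567*t + 162) - 36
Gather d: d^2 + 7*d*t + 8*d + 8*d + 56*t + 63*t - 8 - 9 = d^2 + d*(7*t + 16) + 119*t - 17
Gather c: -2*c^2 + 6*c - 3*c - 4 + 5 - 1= -2*c^2 + 3*c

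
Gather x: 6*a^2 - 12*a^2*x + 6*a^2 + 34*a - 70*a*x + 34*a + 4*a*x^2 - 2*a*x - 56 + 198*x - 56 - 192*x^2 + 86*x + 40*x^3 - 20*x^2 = 12*a^2 + 68*a + 40*x^3 + x^2*(4*a - 212) + x*(-12*a^2 - 72*a + 284) - 112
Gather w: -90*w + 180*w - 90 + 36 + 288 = 90*w + 234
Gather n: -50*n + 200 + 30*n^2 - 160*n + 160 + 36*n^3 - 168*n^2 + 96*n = 36*n^3 - 138*n^2 - 114*n + 360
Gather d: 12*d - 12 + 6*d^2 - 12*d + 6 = 6*d^2 - 6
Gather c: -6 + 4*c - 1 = 4*c - 7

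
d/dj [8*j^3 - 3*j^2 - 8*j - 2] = 24*j^2 - 6*j - 8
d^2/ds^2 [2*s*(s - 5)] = 4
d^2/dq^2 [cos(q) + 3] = -cos(q)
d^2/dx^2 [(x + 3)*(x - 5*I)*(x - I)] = 6*x + 6 - 12*I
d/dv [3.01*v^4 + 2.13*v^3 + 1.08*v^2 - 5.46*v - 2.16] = 12.04*v^3 + 6.39*v^2 + 2.16*v - 5.46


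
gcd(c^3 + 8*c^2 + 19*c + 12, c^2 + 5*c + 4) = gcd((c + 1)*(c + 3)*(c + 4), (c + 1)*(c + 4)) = c^2 + 5*c + 4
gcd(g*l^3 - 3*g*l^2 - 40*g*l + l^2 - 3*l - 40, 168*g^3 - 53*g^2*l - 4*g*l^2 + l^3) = 1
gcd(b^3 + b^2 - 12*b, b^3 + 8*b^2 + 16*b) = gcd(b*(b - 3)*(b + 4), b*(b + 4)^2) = b^2 + 4*b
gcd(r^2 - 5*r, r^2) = r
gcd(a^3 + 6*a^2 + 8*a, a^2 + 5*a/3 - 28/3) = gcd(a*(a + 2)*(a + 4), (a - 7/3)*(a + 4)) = a + 4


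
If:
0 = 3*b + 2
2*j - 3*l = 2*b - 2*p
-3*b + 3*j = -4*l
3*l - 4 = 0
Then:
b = -2/3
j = -22/9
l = 4/3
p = 34/9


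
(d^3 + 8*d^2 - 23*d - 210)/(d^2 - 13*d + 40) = (d^2 + 13*d + 42)/(d - 8)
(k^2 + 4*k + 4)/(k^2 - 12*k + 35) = (k^2 + 4*k + 4)/(k^2 - 12*k + 35)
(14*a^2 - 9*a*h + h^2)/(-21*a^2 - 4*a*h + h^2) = (-2*a + h)/(3*a + h)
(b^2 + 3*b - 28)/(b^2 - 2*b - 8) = (b + 7)/(b + 2)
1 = 1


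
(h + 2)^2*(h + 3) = h^3 + 7*h^2 + 16*h + 12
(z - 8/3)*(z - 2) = z^2 - 14*z/3 + 16/3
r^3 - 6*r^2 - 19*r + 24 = (r - 8)*(r - 1)*(r + 3)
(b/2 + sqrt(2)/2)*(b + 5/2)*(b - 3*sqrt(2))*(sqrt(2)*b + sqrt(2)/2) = sqrt(2)*b^4/2 - 2*b^3 + 3*sqrt(2)*b^3/2 - 6*b^2 - 19*sqrt(2)*b^2/8 - 9*sqrt(2)*b - 5*b/2 - 15*sqrt(2)/4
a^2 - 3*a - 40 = (a - 8)*(a + 5)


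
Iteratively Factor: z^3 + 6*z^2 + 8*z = (z + 2)*(z^2 + 4*z) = z*(z + 2)*(z + 4)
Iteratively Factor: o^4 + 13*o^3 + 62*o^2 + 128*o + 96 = (o + 2)*(o^3 + 11*o^2 + 40*o + 48) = (o + 2)*(o + 4)*(o^2 + 7*o + 12) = (o + 2)*(o + 4)^2*(o + 3)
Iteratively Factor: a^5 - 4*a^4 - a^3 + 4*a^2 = (a + 1)*(a^4 - 5*a^3 + 4*a^2) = a*(a + 1)*(a^3 - 5*a^2 + 4*a) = a^2*(a + 1)*(a^2 - 5*a + 4) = a^2*(a - 1)*(a + 1)*(a - 4)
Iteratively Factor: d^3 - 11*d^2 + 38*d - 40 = (d - 5)*(d^2 - 6*d + 8) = (d - 5)*(d - 4)*(d - 2)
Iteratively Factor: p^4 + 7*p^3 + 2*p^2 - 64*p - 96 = (p + 4)*(p^3 + 3*p^2 - 10*p - 24) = (p + 2)*(p + 4)*(p^2 + p - 12) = (p - 3)*(p + 2)*(p + 4)*(p + 4)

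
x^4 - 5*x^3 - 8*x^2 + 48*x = x*(x - 4)^2*(x + 3)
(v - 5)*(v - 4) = v^2 - 9*v + 20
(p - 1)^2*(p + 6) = p^3 + 4*p^2 - 11*p + 6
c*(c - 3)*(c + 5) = c^3 + 2*c^2 - 15*c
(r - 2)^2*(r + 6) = r^3 + 2*r^2 - 20*r + 24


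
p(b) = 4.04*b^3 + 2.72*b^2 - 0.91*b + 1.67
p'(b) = 12.12*b^2 + 5.44*b - 0.91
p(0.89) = 5.86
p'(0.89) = 13.53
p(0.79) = 4.64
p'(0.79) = 10.95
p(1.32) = 14.50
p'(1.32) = 27.39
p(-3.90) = -193.06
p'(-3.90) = 162.22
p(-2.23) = -27.58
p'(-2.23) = 47.23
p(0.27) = 1.70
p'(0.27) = 1.44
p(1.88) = 36.42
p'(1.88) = 52.15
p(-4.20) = -245.84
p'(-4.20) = 190.04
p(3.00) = 132.50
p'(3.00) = 124.49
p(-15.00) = -13007.68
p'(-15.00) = 2644.49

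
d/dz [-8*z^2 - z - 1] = -16*z - 1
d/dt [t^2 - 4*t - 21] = 2*t - 4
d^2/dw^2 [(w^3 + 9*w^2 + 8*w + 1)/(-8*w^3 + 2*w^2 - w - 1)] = 2*(-592*w^6 - 1512*w^5 + 264*w^4 + 643*w^3 + 291*w^2 - 21*w - 4)/(512*w^9 - 384*w^8 + 288*w^7 + 88*w^6 - 60*w^5 + 54*w^4 + 13*w^3 - 3*w^2 + 3*w + 1)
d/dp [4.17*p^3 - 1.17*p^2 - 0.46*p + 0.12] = 12.51*p^2 - 2.34*p - 0.46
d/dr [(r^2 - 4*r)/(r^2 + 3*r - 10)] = (7*r^2 - 20*r + 40)/(r^4 + 6*r^3 - 11*r^2 - 60*r + 100)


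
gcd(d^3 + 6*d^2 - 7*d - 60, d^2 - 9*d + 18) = d - 3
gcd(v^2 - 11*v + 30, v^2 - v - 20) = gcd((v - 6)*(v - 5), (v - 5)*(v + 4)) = v - 5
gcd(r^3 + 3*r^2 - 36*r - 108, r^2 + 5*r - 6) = r + 6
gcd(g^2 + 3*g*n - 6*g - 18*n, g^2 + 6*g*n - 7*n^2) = 1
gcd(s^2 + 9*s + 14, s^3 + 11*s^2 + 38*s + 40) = s + 2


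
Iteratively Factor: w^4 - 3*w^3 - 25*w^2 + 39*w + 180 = (w + 3)*(w^3 - 6*w^2 - 7*w + 60) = (w - 5)*(w + 3)*(w^2 - w - 12) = (w - 5)*(w - 4)*(w + 3)*(w + 3)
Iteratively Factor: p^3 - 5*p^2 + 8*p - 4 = (p - 2)*(p^2 - 3*p + 2) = (p - 2)^2*(p - 1)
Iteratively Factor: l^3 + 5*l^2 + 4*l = (l + 1)*(l^2 + 4*l) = l*(l + 1)*(l + 4)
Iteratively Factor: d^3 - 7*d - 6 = (d - 3)*(d^2 + 3*d + 2) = (d - 3)*(d + 1)*(d + 2)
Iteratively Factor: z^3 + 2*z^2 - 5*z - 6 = (z + 1)*(z^2 + z - 6) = (z - 2)*(z + 1)*(z + 3)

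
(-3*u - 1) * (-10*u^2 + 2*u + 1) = 30*u^3 + 4*u^2 - 5*u - 1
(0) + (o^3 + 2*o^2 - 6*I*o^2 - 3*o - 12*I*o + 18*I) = o^3 + 2*o^2 - 6*I*o^2 - 3*o - 12*I*o + 18*I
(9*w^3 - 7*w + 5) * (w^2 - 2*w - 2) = 9*w^5 - 18*w^4 - 25*w^3 + 19*w^2 + 4*w - 10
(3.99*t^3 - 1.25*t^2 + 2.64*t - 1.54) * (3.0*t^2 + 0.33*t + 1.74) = 11.97*t^5 - 2.4333*t^4 + 14.4501*t^3 - 5.9238*t^2 + 4.0854*t - 2.6796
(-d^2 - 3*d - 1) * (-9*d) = 9*d^3 + 27*d^2 + 9*d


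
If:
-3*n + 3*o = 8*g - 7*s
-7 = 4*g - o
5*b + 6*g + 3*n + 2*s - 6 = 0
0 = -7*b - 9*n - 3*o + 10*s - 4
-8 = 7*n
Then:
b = 13025/1337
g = -17783/2674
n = -8/7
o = -26207/1337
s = 415/1337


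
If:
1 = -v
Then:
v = -1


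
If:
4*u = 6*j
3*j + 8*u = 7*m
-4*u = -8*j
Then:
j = 0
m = 0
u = 0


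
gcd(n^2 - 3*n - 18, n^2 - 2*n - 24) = n - 6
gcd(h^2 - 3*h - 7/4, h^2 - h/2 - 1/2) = h + 1/2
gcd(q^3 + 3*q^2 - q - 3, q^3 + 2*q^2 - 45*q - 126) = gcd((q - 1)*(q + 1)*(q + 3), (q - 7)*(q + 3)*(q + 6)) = q + 3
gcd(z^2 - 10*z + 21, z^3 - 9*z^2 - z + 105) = z - 7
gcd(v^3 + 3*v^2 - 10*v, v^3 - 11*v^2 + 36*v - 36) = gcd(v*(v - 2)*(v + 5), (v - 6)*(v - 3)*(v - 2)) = v - 2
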